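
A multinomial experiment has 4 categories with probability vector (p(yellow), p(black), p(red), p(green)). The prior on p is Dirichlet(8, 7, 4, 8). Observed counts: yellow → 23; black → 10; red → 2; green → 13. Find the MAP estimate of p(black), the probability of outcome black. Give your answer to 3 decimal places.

MAP estimate of p(black) = 0.225

The posterior is Dirichlet(αᵢ + nᵢ) = Dirichlet(31, 17, 6, 21).
For a Dirichlet(a₁,…,a_K) with all aᵢ > 1, the mode has j-th component (aⱼ − 1)/(Σaᵢ − K).
Here Σaᵢ = 75 and K = 4, so p(black) = (17 − 1)/(75 − 4) = 16/71 ≈ 0.225.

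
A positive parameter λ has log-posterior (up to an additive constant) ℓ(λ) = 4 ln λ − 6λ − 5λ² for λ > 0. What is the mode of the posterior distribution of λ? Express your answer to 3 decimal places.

ℓ'(λ) = 4/λ − 6 − 10λ. Setting this to zero and multiplying by λ: 10λ² + 6λ − 4 = 0.
λ = (−6 + √(6² + 4·10·4)) / (2·10) = (−6 + √196) / 20 = (−6 + 14)/20 = 2/5.
ℓ''(λ) = −4/λ² − 10 < 0, confirming a maximum.

λ̂_MAP = 0.400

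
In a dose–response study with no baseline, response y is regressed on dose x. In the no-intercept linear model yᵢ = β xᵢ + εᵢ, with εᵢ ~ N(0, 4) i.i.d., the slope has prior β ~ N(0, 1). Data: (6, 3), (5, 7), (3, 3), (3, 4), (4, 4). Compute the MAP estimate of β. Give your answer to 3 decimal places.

β̂_MAP = 0.909

log p(β | y) = −Σ(yᵢ − βxᵢ)²/(2·4) − β²/(2·1) + const.
Setting the derivative to zero: Σxᵢ(yᵢ − βxᵢ)/4 − β/1 = 0, so β = Σxᵢyᵢ / (Σxᵢ² + σ²/τ²).
Σxᵢyᵢ = 6·3 + 5·7 + 3·3 + 3·4 + 4·4 = 90; Σxᵢ² = 95; σ²/τ² = 4.
β̂_MAP = 90 / (95 + 4) = 90/99 ≈ 0.909.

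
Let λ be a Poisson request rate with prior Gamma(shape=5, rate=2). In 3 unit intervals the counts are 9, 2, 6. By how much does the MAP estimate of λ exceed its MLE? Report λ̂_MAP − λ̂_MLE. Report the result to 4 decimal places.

MAP − MLE = -1.4667

Σxᵢ = 17. Posterior is Gamma(22, 5); MAP = (22−1)/5 = 21/5 ≈ 4.20000.
MLE = x̄ = 17/3 ≈ 5.66667.
Difference = 21/5 − 17/3 = -22/15 ≈ -1.4667.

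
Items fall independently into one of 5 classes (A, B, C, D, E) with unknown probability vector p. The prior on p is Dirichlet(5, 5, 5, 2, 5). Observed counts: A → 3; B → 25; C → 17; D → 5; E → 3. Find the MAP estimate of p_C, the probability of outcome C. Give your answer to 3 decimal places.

MAP estimate of p_C = 0.300

The posterior is Dirichlet(αᵢ + nᵢ) = Dirichlet(8, 30, 22, 7, 8).
For a Dirichlet(a₁,…,a_K) with all aᵢ > 1, the mode has j-th component (aⱼ − 1)/(Σaᵢ − K).
Here Σaᵢ = 75 and K = 5, so p_C = (22 − 1)/(75 − 5) = 21/70 ≈ 0.300.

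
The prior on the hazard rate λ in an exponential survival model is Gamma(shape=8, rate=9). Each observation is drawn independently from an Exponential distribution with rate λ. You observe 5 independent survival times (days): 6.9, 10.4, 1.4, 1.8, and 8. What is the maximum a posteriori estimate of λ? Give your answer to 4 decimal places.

The Exponential(rate=λ) likelihood is ∝ λ^n e^(−λΣtᵢ). Here n = 5 and Σtᵢ = 6.9 + 10.4 + 1.4 + 1.8 + 8 = 28.5.
Posterior ∝ λ^7e^(−9λ) · λ^5e^(−28.5λ) = λ^12e^(−37.5λ), i.e. Gamma(13, 37.5).
Mode = (a−1)/b = 12/37.5 ≈ 0.3200.

λ̂_MAP = 0.3200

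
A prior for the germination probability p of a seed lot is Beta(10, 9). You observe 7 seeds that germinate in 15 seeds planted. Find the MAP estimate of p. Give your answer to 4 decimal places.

Prior: Beta(10, 9).
Data: 7 successes in 15 trials. The binomial likelihood contributes p^7(1−p)^8, so the posterior is Beta(10+7, 9+8) = Beta(17, 17).
For Beta(a, b) with a, b > 1 the mode is (a−1)/(a+b−2) = 16/32 ≈ 0.5000.

p̂_MAP = 0.5000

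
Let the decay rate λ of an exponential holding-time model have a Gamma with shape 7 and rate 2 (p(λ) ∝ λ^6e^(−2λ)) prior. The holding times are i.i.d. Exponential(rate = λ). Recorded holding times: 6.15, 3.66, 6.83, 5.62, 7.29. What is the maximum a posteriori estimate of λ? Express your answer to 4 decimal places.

λ̂_MAP = 0.3487

The Exponential(rate=λ) likelihood is ∝ λ^n e^(−λΣtᵢ). Here n = 5 and Σtᵢ = 6.15 + 3.66 + 6.83 + 5.62 + 7.29 = 29.55.
Posterior ∝ λ^6e^(−2λ) · λ^5e^(−29.55λ) = λ^11e^(−31.55λ), i.e. Gamma(12, 31.55).
Mode = (a−1)/b = 11/31.55 ≈ 0.3487.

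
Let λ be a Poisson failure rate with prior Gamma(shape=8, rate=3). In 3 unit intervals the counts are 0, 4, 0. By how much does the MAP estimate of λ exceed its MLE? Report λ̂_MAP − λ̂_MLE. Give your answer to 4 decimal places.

Σxᵢ = 4. Posterior is Gamma(12, 6); MAP = (12−1)/6 = 11/6 ≈ 1.83333.
MLE = x̄ = 4/3 ≈ 1.33333.
Difference = 11/6 − 4/3 = 1/2 ≈ 0.5000.

MAP − MLE = 0.5000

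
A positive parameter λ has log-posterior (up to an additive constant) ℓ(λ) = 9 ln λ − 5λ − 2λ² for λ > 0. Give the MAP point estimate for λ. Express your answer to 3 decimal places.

ℓ'(λ) = 9/λ − 5 − 4λ. Setting this to zero and multiplying by λ: 4λ² + 5λ − 9 = 0.
λ = (−5 + √(5² + 4·4·9)) / (2·4) = (−5 + √169) / 8 = (−5 + 13)/8 = 1.
ℓ''(λ) = −9/λ² − 4 < 0, confirming a maximum.

λ̂_MAP = 1.000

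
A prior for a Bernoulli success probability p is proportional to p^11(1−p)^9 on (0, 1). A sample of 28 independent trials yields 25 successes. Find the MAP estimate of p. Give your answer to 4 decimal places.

The prior density ∝ p^11(1−p)^9 is the kernel of Beta(12, 10).
Data: 25 successes in 28 trials. The binomial likelihood contributes p^25(1−p)^3, so the posterior is Beta(12+25, 10+3) = Beta(37, 13).
For Beta(a, b) with a, b > 1 the mode is (a−1)/(a+b−2) = 36/48 ≈ 0.7500.

p̂_MAP = 0.7500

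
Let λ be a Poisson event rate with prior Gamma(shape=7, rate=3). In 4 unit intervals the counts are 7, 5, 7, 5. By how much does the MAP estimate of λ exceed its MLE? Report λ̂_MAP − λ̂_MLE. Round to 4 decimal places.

MAP − MLE = -1.7143

Σxᵢ = 24. Posterior is Gamma(31, 7); MAP = (31−1)/7 = 30/7 ≈ 4.28571.
MLE = x̄ = 24/4 ≈ 6.00000.
Difference = 30/7 − 24/4 = -12/7 ≈ -1.7143.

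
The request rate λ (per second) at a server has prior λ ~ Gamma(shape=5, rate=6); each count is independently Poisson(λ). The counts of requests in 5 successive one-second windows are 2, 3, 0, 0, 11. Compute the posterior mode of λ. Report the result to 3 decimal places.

Σxᵢ = 2+3+0+0+11 = 16, with n = 5.
Posterior ∝ λ^4e^(−6λ) · λ^16e^(−5λ) = λ^20e^(−11λ), i.e. Gamma(shape=21, rate=11).
The mode of a Gamma(a, b) with a ≥ 1 (shape–rate) is (a−1)/b = 20/11 ≈ 1.818.

λ̂_MAP = 1.818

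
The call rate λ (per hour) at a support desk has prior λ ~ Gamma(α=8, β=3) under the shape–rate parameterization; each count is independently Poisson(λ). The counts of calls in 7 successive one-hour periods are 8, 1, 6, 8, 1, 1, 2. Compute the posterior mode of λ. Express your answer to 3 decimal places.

Σxᵢ = 8+1+6+8+1+1+2 = 27, with n = 7.
Posterior ∝ λ^7e^(−3λ) · λ^27e^(−7λ) = λ^34e^(−10λ), i.e. Gamma(shape=35, rate=10).
The mode of a Gamma(a, b) with a ≥ 1 (shape–rate) is (a−1)/b = 34/10 ≈ 3.400.

λ̂_MAP = 3.400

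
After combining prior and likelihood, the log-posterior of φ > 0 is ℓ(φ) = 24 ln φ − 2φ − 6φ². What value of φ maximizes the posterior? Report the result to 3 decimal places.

ℓ'(φ) = 24/φ − 2 − 12φ. Setting this to zero and multiplying by φ: 12φ² + 2φ − 24 = 0.
φ = (−2 + √(2² + 4·12·24)) / (2·12) = (−2 + √1156) / 24 = (−2 + 34)/24 = 4/3.
ℓ''(φ) = −24/φ² − 12 < 0, confirming a maximum.

φ̂_MAP = 1.333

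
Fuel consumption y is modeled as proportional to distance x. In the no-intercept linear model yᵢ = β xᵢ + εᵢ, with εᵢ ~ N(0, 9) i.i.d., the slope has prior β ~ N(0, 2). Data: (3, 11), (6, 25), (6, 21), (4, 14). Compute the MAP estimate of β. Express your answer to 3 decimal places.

log p(β | y) = −Σ(yᵢ − βxᵢ)²/(2·9) − β²/(2·2) + const.
Setting the derivative to zero: Σxᵢ(yᵢ − βxᵢ)/9 − β/2 = 0, so β = Σxᵢyᵢ / (Σxᵢ² + σ²/τ²).
Σxᵢyᵢ = 3·11 + 6·25 + 6·21 + 4·14 = 365; Σxᵢ² = 97; σ²/τ² = 4.5.
β̂_MAP = 365 / (97 + 4.5) = 365/101.5 ≈ 3.596.

β̂_MAP = 3.596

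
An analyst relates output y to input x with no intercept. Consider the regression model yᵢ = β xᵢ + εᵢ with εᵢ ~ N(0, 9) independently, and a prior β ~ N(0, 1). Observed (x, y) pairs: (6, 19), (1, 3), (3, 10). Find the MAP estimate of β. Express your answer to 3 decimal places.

β̂_MAP = 2.673

log p(β | y) = −Σ(yᵢ − βxᵢ)²/(2·9) − β²/(2·1) + const.
Setting the derivative to zero: Σxᵢ(yᵢ − βxᵢ)/9 − β/1 = 0, so β = Σxᵢyᵢ / (Σxᵢ² + σ²/τ²).
Σxᵢyᵢ = 6·19 + 1·3 + 3·10 = 147; Σxᵢ² = 46; σ²/τ² = 9.
β̂_MAP = 147 / (46 + 9) = 147/55 ≈ 2.673.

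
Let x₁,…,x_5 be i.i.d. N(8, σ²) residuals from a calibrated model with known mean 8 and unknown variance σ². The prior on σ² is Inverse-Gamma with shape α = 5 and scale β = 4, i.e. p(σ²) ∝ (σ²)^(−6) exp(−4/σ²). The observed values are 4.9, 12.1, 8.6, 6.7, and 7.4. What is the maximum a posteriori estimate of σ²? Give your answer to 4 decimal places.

σ̂²_MAP = 2.1665

Sum of squared deviations about the known mean: SS = (4.9−8)² + (12.1−8)² + (8.6−8)² + (6.7−8)² + (7.4−8)² = 28.83.
The Normal likelihood contributes (σ²)^(−n/2) exp(−SS/(2σ²)), so the posterior is Inverse-Gamma(α + n/2, β + SS/2) = Inverse-Gamma(7.5, 18.415).
The mode of Inverse-Gamma(a, b) is b/(a+1) = 18.415/8.5 ≈ 2.1665.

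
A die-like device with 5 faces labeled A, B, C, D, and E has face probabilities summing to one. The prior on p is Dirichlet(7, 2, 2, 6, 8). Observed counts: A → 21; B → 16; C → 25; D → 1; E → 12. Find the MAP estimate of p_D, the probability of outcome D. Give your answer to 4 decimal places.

The posterior is Dirichlet(αᵢ + nᵢ) = Dirichlet(28, 18, 27, 7, 20).
For a Dirichlet(a₁,…,a_K) with all aᵢ > 1, the mode has j-th component (aⱼ − 1)/(Σaᵢ − K).
Here Σaᵢ = 100 and K = 5, so p_D = (7 − 1)/(100 − 5) = 6/95 ≈ 0.0632.

MAP estimate of p_D = 0.0632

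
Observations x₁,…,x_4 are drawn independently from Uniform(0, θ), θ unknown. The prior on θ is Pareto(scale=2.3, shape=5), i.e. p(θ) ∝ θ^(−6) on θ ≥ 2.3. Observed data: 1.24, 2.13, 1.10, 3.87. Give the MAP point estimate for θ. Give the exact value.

θ̂_MAP = 3.87

The Uniform(0, θ) likelihood is θ^(−n) for θ ≥ max(xᵢ), zero otherwise. Here max(xᵢ) = 3.87.
Posterior ∝ θ^(−6) · θ^(−4) = θ^(−10) on θ ≥ max(2.3, 3.87) = 3.87.
This density is strictly decreasing in θ, so the posterior mode lies at the lower boundary of the support.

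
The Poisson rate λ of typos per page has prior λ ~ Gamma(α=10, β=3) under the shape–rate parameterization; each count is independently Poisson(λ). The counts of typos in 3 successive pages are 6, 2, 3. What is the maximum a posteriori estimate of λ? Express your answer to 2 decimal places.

Σxᵢ = 6+2+3 = 11, with n = 3.
Posterior ∝ λ^9e^(−3λ) · λ^11e^(−3λ) = λ^20e^(−6λ), i.e. Gamma(shape=21, rate=6).
The mode of a Gamma(a, b) with a ≥ 1 (shape–rate) is (a−1)/b = 20/6 ≈ 3.33.

λ̂_MAP = 3.33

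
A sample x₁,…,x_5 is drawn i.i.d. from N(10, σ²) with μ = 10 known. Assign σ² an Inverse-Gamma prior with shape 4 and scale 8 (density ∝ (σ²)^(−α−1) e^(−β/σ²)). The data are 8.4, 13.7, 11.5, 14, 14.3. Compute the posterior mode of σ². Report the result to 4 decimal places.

σ̂²_MAP = 4.5993

Sum of squared deviations about the known mean: SS = (8.4−10)² + (13.7−10)² + (11.5−10)² + (14−10)² + (14.3−10)² = 52.99.
The Normal likelihood contributes (σ²)^(−n/2) exp(−SS/(2σ²)), so the posterior is Inverse-Gamma(α + n/2, β + SS/2) = Inverse-Gamma(6.5, 34.495).
The mode of Inverse-Gamma(a, b) is b/(a+1) = 34.495/7.5 ≈ 4.5993.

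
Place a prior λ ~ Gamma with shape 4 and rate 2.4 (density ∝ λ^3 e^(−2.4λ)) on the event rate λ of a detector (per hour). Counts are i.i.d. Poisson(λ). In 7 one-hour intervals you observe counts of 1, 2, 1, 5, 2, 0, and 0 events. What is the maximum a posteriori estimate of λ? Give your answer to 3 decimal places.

Σxᵢ = 1+2+1+5+2+0+0 = 11, with n = 7.
Posterior ∝ λ^3e^(−2.4λ) · λ^11e^(−7λ) = λ^14e^(−9.4λ), i.e. Gamma(shape=15, rate=9.4).
The mode of a Gamma(a, b) with a ≥ 1 (shape–rate) is (a−1)/b = 14/9.4 ≈ 1.489.

λ̂_MAP = 1.489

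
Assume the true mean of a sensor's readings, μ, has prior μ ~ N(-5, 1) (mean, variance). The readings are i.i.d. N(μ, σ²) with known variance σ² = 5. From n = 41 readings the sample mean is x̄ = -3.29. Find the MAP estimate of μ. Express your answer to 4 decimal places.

n = 41, x̄ = -3.29.
For a Normal prior and Normal likelihood with known variance, the posterior is Normal; its mode equals its mean, the precision-weighted average.
Prior precision 1/σ₀² = 1/1 = 1; data precision n/σ² = 41/5 = 8.2.
μ̂ = (1·(-5) + 8.2·(-3.29)) / (1 + 8.2) = (-31.978)/9.2 = -15989/4600 ≈ -3.4759.

μ̂_MAP = -3.4759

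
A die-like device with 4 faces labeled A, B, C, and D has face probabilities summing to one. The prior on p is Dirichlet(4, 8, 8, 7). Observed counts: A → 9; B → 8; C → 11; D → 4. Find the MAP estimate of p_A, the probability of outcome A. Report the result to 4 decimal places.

The posterior is Dirichlet(αᵢ + nᵢ) = Dirichlet(13, 16, 19, 11).
For a Dirichlet(a₁,…,a_K) with all aᵢ > 1, the mode has j-th component (aⱼ − 1)/(Σaᵢ − K).
Here Σaᵢ = 59 and K = 4, so p_A = (13 − 1)/(59 − 4) = 12/55 ≈ 0.2182.

MAP estimate of p_A = 0.2182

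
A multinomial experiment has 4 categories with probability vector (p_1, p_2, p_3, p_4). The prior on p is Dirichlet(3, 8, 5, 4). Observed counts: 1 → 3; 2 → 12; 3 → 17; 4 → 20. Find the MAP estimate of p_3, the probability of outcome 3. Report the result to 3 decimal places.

The posterior is Dirichlet(αᵢ + nᵢ) = Dirichlet(6, 20, 22, 24).
For a Dirichlet(a₁,…,a_K) with all aᵢ > 1, the mode has j-th component (aⱼ − 1)/(Σaᵢ − K).
Here Σaᵢ = 72 and K = 4, so p_3 = (22 − 1)/(72 − 4) = 21/68 ≈ 0.309.

MAP estimate: 0.309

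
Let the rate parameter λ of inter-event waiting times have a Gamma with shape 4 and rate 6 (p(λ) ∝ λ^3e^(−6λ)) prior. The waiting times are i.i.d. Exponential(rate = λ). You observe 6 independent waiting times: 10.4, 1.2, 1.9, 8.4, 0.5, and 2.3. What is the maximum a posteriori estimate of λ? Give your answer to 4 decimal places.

λ̂_MAP = 0.2932

The Exponential(rate=λ) likelihood is ∝ λ^n e^(−λΣtᵢ). Here n = 6 and Σtᵢ = 10.4 + 1.2 + 1.9 + 8.4 + 0.5 + 2.3 = 24.7.
Posterior ∝ λ^3e^(−6λ) · λ^6e^(−24.7λ) = λ^9e^(−30.7λ), i.e. Gamma(10, 30.7).
Mode = (a−1)/b = 9/30.7 ≈ 0.2932.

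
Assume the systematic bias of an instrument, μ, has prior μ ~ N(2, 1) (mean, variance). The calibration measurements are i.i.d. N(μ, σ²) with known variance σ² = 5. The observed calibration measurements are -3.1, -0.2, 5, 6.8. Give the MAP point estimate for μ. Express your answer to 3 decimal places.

μ̂_MAP = 2.056

n = 4; x̄ = ((-3.1) + (-0.2) + 5 + 6.8)/4 = 8.5/4 = 2.125.
For a Normal prior and Normal likelihood with known variance, the posterior is Normal; its mode equals its mean, the precision-weighted average.
Prior precision 1/σ₀² = 1/1 = 1; data precision n/σ² = 4/5 = 0.8.
μ̂ = (1·2 + 0.8·2.125) / (1 + 0.8) = 3.7/1.8 = 37/18 ≈ 2.056.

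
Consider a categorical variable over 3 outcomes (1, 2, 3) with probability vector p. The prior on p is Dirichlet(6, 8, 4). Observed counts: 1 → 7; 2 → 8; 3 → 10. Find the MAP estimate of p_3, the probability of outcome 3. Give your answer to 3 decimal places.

The posterior is Dirichlet(αᵢ + nᵢ) = Dirichlet(13, 16, 14).
For a Dirichlet(a₁,…,a_K) with all aᵢ > 1, the mode has j-th component (aⱼ − 1)/(Σaᵢ − K).
Here Σaᵢ = 43 and K = 3, so p_3 = (14 − 1)/(43 − 3) = 13/40 ≈ 0.325.

MAP estimate: 0.325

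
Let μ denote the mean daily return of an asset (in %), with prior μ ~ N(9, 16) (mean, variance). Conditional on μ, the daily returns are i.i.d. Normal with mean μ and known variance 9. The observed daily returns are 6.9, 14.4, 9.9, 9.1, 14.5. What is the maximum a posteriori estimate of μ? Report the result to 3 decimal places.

n = 5; x̄ = (6.9 + 14.4 + 9.9 + 9.1 + 14.5)/5 = 54.8/5 = 10.96.
For a Normal prior and Normal likelihood with known variance, the posterior is Normal; its mode equals its mean, the precision-weighted average.
Prior precision 1/σ₀² = 1/16 = 0.0625; data precision n/σ² = 5/9.
μ̂ = (0.0625·9 + (5/9)·10.96) / (0.0625 + 5/9) = (4789/720)/(89/144) = 4789/445 ≈ 10.762.

μ̂_MAP = 10.762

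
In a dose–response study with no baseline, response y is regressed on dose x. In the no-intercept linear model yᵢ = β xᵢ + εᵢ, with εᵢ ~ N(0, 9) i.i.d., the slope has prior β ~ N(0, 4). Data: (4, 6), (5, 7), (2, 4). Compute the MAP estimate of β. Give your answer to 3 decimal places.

β̂_MAP = 1.418

log p(β | y) = −Σ(yᵢ − βxᵢ)²/(2·9) − β²/(2·4) + const.
Setting the derivative to zero: Σxᵢ(yᵢ − βxᵢ)/9 − β/4 = 0, so β = Σxᵢyᵢ / (Σxᵢ² + σ²/τ²).
Σxᵢyᵢ = 4·6 + 5·7 + 2·4 = 67; Σxᵢ² = 45; σ²/τ² = 2.25.
β̂_MAP = 67 / (45 + 2.25) = 67/47.25 ≈ 1.418.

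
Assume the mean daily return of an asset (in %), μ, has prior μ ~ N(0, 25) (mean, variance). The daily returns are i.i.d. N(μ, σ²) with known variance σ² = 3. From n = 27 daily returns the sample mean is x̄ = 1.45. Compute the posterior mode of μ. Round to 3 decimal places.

n = 27, x̄ = 1.45.
For a Normal prior and Normal likelihood with known variance, the posterior is Normal; its mode equals its mean, the precision-weighted average.
Prior precision 1/σ₀² = 1/25 = 0.04; data precision n/σ² = 27/3 = 9.
μ̂ = (0.04·0 + 9·1.45) / (0.04 + 9) = 13.05/9.04 = 1305/904 ≈ 1.444.

μ̂_MAP = 1.444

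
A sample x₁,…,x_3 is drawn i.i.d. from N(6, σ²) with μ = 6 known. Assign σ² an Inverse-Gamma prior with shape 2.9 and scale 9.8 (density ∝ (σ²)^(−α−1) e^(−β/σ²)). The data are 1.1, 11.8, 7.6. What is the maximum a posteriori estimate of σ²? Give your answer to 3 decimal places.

σ̂²_MAP = 7.390

Sum of squared deviations about the known mean: SS = (1.1−6)² + (11.8−6)² + (7.6−6)² = 60.21.
The Normal likelihood contributes (σ²)^(−n/2) exp(−SS/(2σ²)), so the posterior is Inverse-Gamma(α + n/2, β + SS/2) = Inverse-Gamma(4.4, 39.905).
The mode of Inverse-Gamma(a, b) is b/(a+1) = 39.905/5.4 ≈ 7.390.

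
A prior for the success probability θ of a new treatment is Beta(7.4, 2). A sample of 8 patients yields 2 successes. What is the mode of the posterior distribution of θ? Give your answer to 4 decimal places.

θ̂_MAP = 0.5455

Prior: Beta(7.4, 2).
Data: 2 successes in 8 trials. The binomial likelihood contributes θ^2(1−θ)^6, so the posterior is Beta(7.4+2, 2+6) = Beta(9.4, 8).
For Beta(a, b) with a, b > 1 the mode is (a−1)/(a+b−2) = 8.4/15.4 ≈ 0.5455.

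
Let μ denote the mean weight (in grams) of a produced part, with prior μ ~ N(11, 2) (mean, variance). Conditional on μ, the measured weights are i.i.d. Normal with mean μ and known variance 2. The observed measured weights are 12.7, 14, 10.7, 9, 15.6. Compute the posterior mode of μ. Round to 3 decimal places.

n = 5; x̄ = (12.7 + 14 + 10.7 + 9 + 15.6)/5 = 62/5 = 12.4.
For a Normal prior and Normal likelihood with known variance, the posterior is Normal; its mode equals its mean, the precision-weighted average.
Prior precision 1/σ₀² = 1/2 = 0.5; data precision n/σ² = 5/2 = 2.5.
μ̂ = (0.5·11 + 2.5·12.4) / (0.5 + 2.5) = 36.5/3 = 73/6 ≈ 12.167.

μ̂_MAP = 12.167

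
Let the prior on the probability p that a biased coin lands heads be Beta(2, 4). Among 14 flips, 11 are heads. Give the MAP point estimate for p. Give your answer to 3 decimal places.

Prior: Beta(2, 4).
Data: 11 successes in 14 trials. The binomial likelihood contributes p^11(1−p)^3, so the posterior is Beta(2+11, 4+3) = Beta(13, 7).
For Beta(a, b) with a, b > 1 the mode is (a−1)/(a+b−2) = 12/18 ≈ 0.667.

p̂_MAP = 0.667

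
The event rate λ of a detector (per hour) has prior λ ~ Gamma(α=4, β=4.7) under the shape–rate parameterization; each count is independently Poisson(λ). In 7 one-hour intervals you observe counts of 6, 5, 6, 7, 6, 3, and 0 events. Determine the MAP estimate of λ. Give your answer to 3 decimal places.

λ̂_MAP = 3.077

Σxᵢ = 6+5+6+7+6+3+0 = 33, with n = 7.
Posterior ∝ λ^3e^(−4.7λ) · λ^33e^(−7λ) = λ^36e^(−11.7λ), i.e. Gamma(shape=37, rate=11.7).
The mode of a Gamma(a, b) with a ≥ 1 (shape–rate) is (a−1)/b = 36/11.7 ≈ 3.077.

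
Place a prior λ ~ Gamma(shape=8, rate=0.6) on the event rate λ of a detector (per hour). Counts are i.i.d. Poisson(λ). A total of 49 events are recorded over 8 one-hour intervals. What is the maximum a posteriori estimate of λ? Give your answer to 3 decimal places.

λ̂_MAP = 6.512

Σxᵢ = 49, n = 8.
Posterior ∝ λ^7e^(−0.6λ) · λ^49e^(−8λ) = λ^56e^(−8.6λ), i.e. Gamma(shape=57, rate=8.6).
The mode of a Gamma(a, b) with a ≥ 1 (shape–rate) is (a−1)/b = 56/8.6 ≈ 6.512.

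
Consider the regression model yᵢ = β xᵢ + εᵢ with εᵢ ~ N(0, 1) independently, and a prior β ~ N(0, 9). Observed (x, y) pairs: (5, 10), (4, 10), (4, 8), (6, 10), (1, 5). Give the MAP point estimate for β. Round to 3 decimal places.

log p(β | y) = −Σ(yᵢ − βxᵢ)²/(2·1) − β²/(2·9) + const.
Setting the derivative to zero: Σxᵢ(yᵢ − βxᵢ)/1 − β/9 = 0, so β = Σxᵢyᵢ / (Σxᵢ² + σ²/τ²).
Σxᵢyᵢ = 5·10 + 4·10 + 4·8 + 6·10 + 1·5 = 187; Σxᵢ² = 94; σ²/τ² = 1/9.
β̂_MAP = 187 / (94 + 1/9) = 187/(847/9) = 153/77 ≈ 1.987.

β̂_MAP = 1.987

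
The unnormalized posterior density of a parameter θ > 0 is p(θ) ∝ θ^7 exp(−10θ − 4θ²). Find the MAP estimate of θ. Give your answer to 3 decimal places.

ℓ'(θ) = 7/θ − 10 − 8θ. Setting this to zero and multiplying by θ: 8θ² + 10θ − 7 = 0.
θ = (−10 + √(10² + 4·8·7)) / (2·8) = (−10 + √324) / 16 = (−10 + 18)/16 = 1/2.
ℓ''(θ) = −7/θ² − 8 < 0, confirming a maximum.

θ̂_MAP = 0.500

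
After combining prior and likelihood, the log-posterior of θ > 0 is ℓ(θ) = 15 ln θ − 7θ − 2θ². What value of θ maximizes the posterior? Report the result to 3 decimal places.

ℓ'(θ) = 15/θ − 7 − 4θ. Setting this to zero and multiplying by θ: 4θ² + 7θ − 15 = 0.
θ = (−7 + √(7² + 4·4·15)) / (2·4) = (−7 + √289) / 8 = (−7 + 17)/8 = 5/4.
ℓ''(θ) = −15/θ² − 4 < 0, confirming a maximum.

θ̂_MAP = 1.250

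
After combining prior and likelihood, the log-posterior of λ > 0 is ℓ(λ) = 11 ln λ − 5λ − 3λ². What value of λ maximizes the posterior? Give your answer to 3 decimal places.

ℓ'(λ) = 11/λ − 5 − 6λ. Setting this to zero and multiplying by λ: 6λ² + 5λ − 11 = 0.
λ = (−5 + √(5² + 4·6·11)) / (2·6) = (−5 + √289) / 12 = (−5 + 17)/12 = 1.
ℓ''(λ) = −11/λ² − 6 < 0, confirming a maximum.

λ̂_MAP = 1.000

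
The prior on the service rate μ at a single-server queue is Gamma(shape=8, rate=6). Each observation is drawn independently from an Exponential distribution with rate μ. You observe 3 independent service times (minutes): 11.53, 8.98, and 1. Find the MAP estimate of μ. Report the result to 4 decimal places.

μ̂_MAP = 0.3635

The Exponential(rate=μ) likelihood is ∝ μ^n e^(−μΣtᵢ). Here n = 3 and Σtᵢ = 11.53 + 8.98 + 1 = 21.51.
Posterior ∝ μ^7e^(−6μ) · μ^3e^(−21.51μ) = μ^10e^(−27.51μ), i.e. Gamma(11, 27.51).
Mode = (a−1)/b = 10/27.51 ≈ 0.3635.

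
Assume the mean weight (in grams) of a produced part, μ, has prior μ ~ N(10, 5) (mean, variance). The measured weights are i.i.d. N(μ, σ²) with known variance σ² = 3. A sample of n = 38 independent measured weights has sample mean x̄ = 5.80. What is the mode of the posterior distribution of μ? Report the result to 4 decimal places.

n = 38, x̄ = 5.80.
For a Normal prior and Normal likelihood with known variance, the posterior is Normal; its mode equals its mean, the precision-weighted average.
Prior precision 1/σ₀² = 1/5 = 0.2; data precision n/σ² = 38/3.
μ̂ = (0.2·10 + (38/3)·5.8) / (0.2 + 38/3) = (1132/15)/(193/15) = 1132/193 ≈ 5.8653.

μ̂_MAP = 5.8653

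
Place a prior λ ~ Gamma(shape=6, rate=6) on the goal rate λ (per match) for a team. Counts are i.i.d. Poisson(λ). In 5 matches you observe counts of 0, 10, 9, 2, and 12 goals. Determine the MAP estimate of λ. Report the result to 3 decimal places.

Σxᵢ = 0+10+9+2+12 = 33, with n = 5.
Posterior ∝ λ^5e^(−6λ) · λ^33e^(−5λ) = λ^38e^(−11λ), i.e. Gamma(shape=39, rate=11).
The mode of a Gamma(a, b) with a ≥ 1 (shape–rate) is (a−1)/b = 38/11 ≈ 3.455.

λ̂_MAP = 3.455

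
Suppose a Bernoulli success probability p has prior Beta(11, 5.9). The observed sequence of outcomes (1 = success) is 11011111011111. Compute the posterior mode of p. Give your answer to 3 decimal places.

p̂_MAP = 0.761

Prior: Beta(11, 5.9).
Data: 12 successes in 14 trials (from the sequence). The binomial likelihood contributes p^12(1−p)^2, so the posterior is Beta(11+12, 5.9+2) = Beta(23, 7.9).
For Beta(a, b) with a, b > 1 the mode is (a−1)/(a+b−2) = 22/28.9 ≈ 0.761.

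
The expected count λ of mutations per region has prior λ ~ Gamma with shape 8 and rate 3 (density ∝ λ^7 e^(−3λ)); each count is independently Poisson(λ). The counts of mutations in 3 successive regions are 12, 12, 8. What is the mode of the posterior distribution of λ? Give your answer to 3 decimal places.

Σxᵢ = 12+12+8 = 32, with n = 3.
Posterior ∝ λ^7e^(−3λ) · λ^32e^(−3λ) = λ^39e^(−6λ), i.e. Gamma(shape=40, rate=6).
The mode of a Gamma(a, b) with a ≥ 1 (shape–rate) is (a−1)/b = 39/6 ≈ 6.500.

λ̂_MAP = 6.500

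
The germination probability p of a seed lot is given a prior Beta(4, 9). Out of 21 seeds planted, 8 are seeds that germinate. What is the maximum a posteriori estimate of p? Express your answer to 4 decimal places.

p̂_MAP = 0.3438

Prior: Beta(4, 9).
Data: 8 successes in 21 trials. The binomial likelihood contributes p^8(1−p)^13, so the posterior is Beta(4+8, 9+13) = Beta(12, 22).
For Beta(a, b) with a, b > 1 the mode is (a−1)/(a+b−2) = 11/32 ≈ 0.3438.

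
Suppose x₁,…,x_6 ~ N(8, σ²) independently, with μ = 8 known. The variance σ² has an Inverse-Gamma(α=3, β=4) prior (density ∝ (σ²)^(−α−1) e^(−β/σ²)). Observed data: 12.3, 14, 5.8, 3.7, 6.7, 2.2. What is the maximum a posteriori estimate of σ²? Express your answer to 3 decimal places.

Sum of squared deviations about the known mean: SS = (12.3−8)² + (14−8)² + (5.8−8)² + (3.7−8)² + (6.7−8)² + (2.2−8)² = 113.15.
The Normal likelihood contributes (σ²)^(−n/2) exp(−SS/(2σ²)), so the posterior is Inverse-Gamma(α + n/2, β + SS/2) = Inverse-Gamma(6, 60.575).
The mode of Inverse-Gamma(a, b) is b/(a+1) = 60.575/7 ≈ 8.654.

σ̂²_MAP = 8.654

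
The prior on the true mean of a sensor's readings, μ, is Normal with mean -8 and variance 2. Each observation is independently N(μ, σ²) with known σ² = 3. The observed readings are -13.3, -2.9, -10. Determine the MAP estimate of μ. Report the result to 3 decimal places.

n = 3; x̄ = ((-13.3) + (-2.9) + (-10))/3 = -26.2/3 = -131/15 ≈ -8.7333.
For a Normal prior and Normal likelihood with known variance, the posterior is Normal; its mode equals its mean, the precision-weighted average.
Prior precision 1/σ₀² = 1/2 = 0.5; data precision n/σ² = 3/3 = 1.
μ̂ = (0.5·(-8) + 1·(-131/15)) / (0.5 + 1) = (-191/15)/1.5 = -382/45 ≈ -8.489.

μ̂_MAP = -8.489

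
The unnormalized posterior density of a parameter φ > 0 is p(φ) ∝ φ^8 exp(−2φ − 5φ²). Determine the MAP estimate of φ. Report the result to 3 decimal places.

ℓ'(φ) = 8/φ − 2 − 10φ. Setting this to zero and multiplying by φ: 10φ² + 2φ − 8 = 0.
φ = (−2 + √(2² + 4·10·8)) / (2·10) = (−2 + √324) / 20 = (−2 + 18)/20 = 4/5.
ℓ''(φ) = −8/φ² − 10 < 0, confirming a maximum.

φ̂_MAP = 0.800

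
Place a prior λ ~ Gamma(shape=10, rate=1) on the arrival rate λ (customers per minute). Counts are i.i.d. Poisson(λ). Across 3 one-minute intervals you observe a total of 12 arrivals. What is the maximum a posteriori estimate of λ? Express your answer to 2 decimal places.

Σxᵢ = 12, n = 3.
Posterior ∝ λ^9e^(−1λ) · λ^12e^(−3λ) = λ^21e^(−4λ), i.e. Gamma(shape=22, rate=4).
The mode of a Gamma(a, b) with a ≥ 1 (shape–rate) is (a−1)/b = 21/4 ≈ 5.25.

λ̂_MAP = 5.25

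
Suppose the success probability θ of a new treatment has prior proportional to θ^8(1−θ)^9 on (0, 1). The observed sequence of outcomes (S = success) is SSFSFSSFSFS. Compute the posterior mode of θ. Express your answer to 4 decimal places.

The prior density ∝ θ^8(1−θ)^9 is the kernel of Beta(9, 10).
Data: 7 successes in 11 trials (from the sequence). The binomial likelihood contributes θ^7(1−θ)^4, so the posterior is Beta(9+7, 10+4) = Beta(16, 14).
For Beta(a, b) with a, b > 1 the mode is (a−1)/(a+b−2) = 15/28 ≈ 0.5357.

θ̂_MAP = 0.5357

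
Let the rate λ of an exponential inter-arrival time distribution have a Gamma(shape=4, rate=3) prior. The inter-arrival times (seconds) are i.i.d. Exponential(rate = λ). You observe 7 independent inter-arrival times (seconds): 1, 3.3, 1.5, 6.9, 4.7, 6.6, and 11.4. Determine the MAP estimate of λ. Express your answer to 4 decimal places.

The Exponential(rate=λ) likelihood is ∝ λ^n e^(−λΣtᵢ). Here n = 7 and Σtᵢ = 1 + 3.3 + 1.5 + 6.9 + 4.7 + 6.6 + 11.4 = 35.4.
Posterior ∝ λ^3e^(−3λ) · λ^7e^(−35.4λ) = λ^10e^(−38.4λ), i.e. Gamma(11, 38.4).
Mode = (a−1)/b = 10/38.4 ≈ 0.2604.

λ̂_MAP = 0.2604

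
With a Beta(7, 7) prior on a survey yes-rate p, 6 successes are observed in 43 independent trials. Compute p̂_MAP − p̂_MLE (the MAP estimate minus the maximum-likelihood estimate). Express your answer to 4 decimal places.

Posterior is Beta(13, 44); MAP = (13−1)/(57−2) = 12/55 ≈ 0.21818.
MLE ignores the prior: p̂_MLE = k/n = 6/43 ≈ 0.13953.
Difference = 12/55 − 6/43 = 186/2365 ≈ 0.0786.

MAP − MLE = 0.0786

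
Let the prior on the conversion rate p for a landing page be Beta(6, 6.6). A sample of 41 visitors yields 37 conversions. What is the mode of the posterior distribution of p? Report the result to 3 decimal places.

p̂_MAP = 0.814

Prior: Beta(6, 6.6).
Data: 37 successes in 41 trials. The binomial likelihood contributes p^37(1−p)^4, so the posterior is Beta(6+37, 6.6+4) = Beta(43, 10.6).
For Beta(a, b) with a, b > 1 the mode is (a−1)/(a+b−2) = 42/51.6 ≈ 0.814.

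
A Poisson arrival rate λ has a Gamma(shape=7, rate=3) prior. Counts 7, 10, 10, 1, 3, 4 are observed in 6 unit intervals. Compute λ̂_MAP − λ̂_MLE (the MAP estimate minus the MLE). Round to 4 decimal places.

MAP − MLE = -1.2778

Σxᵢ = 35. Posterior is Gamma(42, 9); MAP = (42−1)/9 = 41/9 ≈ 4.55556.
MLE = x̄ = 35/6 ≈ 5.83333.
Difference = 41/9 − 35/6 = -23/18 ≈ -1.2778.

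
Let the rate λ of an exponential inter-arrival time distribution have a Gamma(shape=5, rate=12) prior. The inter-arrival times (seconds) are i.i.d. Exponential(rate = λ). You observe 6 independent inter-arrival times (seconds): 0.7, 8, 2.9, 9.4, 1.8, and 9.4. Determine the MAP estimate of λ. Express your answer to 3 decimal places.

The Exponential(rate=λ) likelihood is ∝ λ^n e^(−λΣtᵢ). Here n = 6 and Σtᵢ = 0.7 + 8 + 2.9 + 9.4 + 1.8 + 9.4 = 32.2.
Posterior ∝ λ^4e^(−12λ) · λ^6e^(−32.2λ) = λ^10e^(−44.2λ), i.e. Gamma(11, 44.2).
Mode = (a−1)/b = 10/44.2 ≈ 0.226.

λ̂_MAP = 0.226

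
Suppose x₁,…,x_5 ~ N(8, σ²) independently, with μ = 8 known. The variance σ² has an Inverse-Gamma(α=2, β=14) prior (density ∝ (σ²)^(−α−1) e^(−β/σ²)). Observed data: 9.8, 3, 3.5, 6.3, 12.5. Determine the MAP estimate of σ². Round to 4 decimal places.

Sum of squared deviations about the known mean: SS = (9.8−8)² + (3−8)² + (3.5−8)² + (6.3−8)² + (12.5−8)² = 71.63.
The Normal likelihood contributes (σ²)^(−n/2) exp(−SS/(2σ²)), so the posterior is Inverse-Gamma(α + n/2, β + SS/2) = Inverse-Gamma(4.5, 49.815).
The mode of Inverse-Gamma(a, b) is b/(a+1) = 49.815/5.5 ≈ 9.0573.

σ̂²_MAP = 9.0573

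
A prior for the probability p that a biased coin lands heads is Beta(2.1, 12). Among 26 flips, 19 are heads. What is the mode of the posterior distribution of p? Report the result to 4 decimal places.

p̂_MAP = 0.5276

Prior: Beta(2.1, 12).
Data: 19 successes in 26 trials. The binomial likelihood contributes p^19(1−p)^7, so the posterior is Beta(2.1+19, 12+7) = Beta(21.1, 19).
For Beta(a, b) with a, b > 1 the mode is (a−1)/(a+b−2) = 20.1/38.1 ≈ 0.5276.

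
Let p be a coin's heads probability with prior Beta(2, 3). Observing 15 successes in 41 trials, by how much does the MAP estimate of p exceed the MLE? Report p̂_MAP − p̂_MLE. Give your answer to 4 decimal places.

MAP − MLE = -0.0022

Posterior is Beta(17, 29); MAP = (17−1)/(46−2) = 16/44 ≈ 0.36364.
MLE ignores the prior: p̂_MLE = k/n = 15/41 ≈ 0.36585.
Difference = 16/44 − 15/41 = -1/451 ≈ -0.0022.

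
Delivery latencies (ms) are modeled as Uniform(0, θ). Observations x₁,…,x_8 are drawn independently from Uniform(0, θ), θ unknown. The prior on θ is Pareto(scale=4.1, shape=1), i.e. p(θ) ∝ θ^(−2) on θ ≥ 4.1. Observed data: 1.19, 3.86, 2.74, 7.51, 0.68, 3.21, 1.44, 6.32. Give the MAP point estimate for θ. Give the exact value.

The Uniform(0, θ) likelihood is θ^(−n) for θ ≥ max(xᵢ), zero otherwise. Here max(xᵢ) = 7.51.
Posterior ∝ θ^(−2) · θ^(−8) = θ^(−10) on θ ≥ max(4.1, 7.51) = 7.51.
This density is strictly decreasing in θ, so the posterior mode lies at the lower boundary of the support.

θ̂_MAP = 7.51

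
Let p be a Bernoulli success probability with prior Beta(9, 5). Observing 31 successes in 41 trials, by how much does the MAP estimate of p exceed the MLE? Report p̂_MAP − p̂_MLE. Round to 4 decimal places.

MAP − MLE = -0.0202

Posterior is Beta(40, 15); MAP = (40−1)/(55−2) = 39/53 ≈ 0.73585.
MLE ignores the prior: p̂_MLE = k/n = 31/41 ≈ 0.75610.
Difference = 39/53 − 31/41 = -44/2173 ≈ -0.0202.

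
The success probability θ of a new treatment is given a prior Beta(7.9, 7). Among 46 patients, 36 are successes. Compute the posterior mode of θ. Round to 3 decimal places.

θ̂_MAP = 0.728

Prior: Beta(7.9, 7).
Data: 36 successes in 46 trials. The binomial likelihood contributes θ^36(1−θ)^10, so the posterior is Beta(7.9+36, 7+10) = Beta(43.9, 17).
For Beta(a, b) with a, b > 1 the mode is (a−1)/(a+b−2) = 42.9/58.9 ≈ 0.728.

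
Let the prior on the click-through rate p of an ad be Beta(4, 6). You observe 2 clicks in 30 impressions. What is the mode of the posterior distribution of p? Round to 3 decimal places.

Prior: Beta(4, 6).
Data: 2 successes in 30 trials. The binomial likelihood contributes p^2(1−p)^28, so the posterior is Beta(4+2, 6+28) = Beta(6, 34).
For Beta(a, b) with a, b > 1 the mode is (a−1)/(a+b−2) = 5/38 ≈ 0.132.

p̂_MAP = 0.132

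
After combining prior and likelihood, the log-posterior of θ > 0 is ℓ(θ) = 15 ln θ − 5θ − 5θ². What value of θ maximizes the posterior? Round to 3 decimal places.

ℓ'(θ) = 15/θ − 5 − 10θ. Setting this to zero and multiplying by θ: 10θ² + 5θ − 15 = 0.
θ = (−5 + √(5² + 4·10·15)) / (2·10) = (−5 + √625) / 20 = (−5 + 25)/20 = 1.
ℓ''(θ) = −15/θ² − 10 < 0, confirming a maximum.

θ̂_MAP = 1.000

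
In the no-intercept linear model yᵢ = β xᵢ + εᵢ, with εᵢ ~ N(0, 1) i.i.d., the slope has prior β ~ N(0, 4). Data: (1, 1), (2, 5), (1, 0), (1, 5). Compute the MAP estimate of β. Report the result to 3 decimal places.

β̂_MAP = 2.207

log p(β | y) = −Σ(yᵢ − βxᵢ)²/(2·1) − β²/(2·4) + const.
Setting the derivative to zero: Σxᵢ(yᵢ − βxᵢ)/1 − β/4 = 0, so β = Σxᵢyᵢ / (Σxᵢ² + σ²/τ²).
Σxᵢyᵢ = 1·1 + 2·5 + 1·0 + 1·5 = 16; Σxᵢ² = 7; σ²/τ² = 0.25.
β̂_MAP = 16 / (7 + 0.25) = 16/7.25 ≈ 2.207.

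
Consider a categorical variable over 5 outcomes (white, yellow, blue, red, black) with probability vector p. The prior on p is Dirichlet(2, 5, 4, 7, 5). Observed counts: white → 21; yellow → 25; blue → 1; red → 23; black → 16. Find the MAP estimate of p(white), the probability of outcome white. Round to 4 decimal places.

The posterior is Dirichlet(αᵢ + nᵢ) = Dirichlet(23, 30, 5, 30, 21).
For a Dirichlet(a₁,…,a_K) with all aᵢ > 1, the mode has j-th component (aⱼ − 1)/(Σaᵢ − K).
Here Σaᵢ = 109 and K = 5, so p(white) = (23 − 1)/(109 − 5) = 22/104 ≈ 0.2115.

MAP estimate of p(white) = 0.2115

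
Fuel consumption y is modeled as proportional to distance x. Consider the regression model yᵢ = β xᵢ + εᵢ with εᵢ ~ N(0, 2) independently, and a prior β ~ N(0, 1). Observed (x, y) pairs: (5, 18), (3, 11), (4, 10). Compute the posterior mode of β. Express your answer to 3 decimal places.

log p(β | y) = −Σ(yᵢ − βxᵢ)²/(2·2) − β²/(2·1) + const.
Setting the derivative to zero: Σxᵢ(yᵢ − βxᵢ)/2 − β/1 = 0, so β = Σxᵢyᵢ / (Σxᵢ² + σ²/τ²).
Σxᵢyᵢ = 5·18 + 3·11 + 4·10 = 163; Σxᵢ² = 50; σ²/τ² = 2.
β̂_MAP = 163 / (50 + 2) = 163/52 ≈ 3.135.

β̂_MAP = 3.135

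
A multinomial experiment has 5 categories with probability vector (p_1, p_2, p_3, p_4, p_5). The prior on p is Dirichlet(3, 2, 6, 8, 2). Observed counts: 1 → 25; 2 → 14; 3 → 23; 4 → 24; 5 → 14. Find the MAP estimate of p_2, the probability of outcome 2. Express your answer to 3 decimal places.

MAP estimate: 0.129

The posterior is Dirichlet(αᵢ + nᵢ) = Dirichlet(28, 16, 29, 32, 16).
For a Dirichlet(a₁,…,a_K) with all aᵢ > 1, the mode has j-th component (aⱼ − 1)/(Σaᵢ − K).
Here Σaᵢ = 121 and K = 5, so p_2 = (16 − 1)/(121 − 5) = 15/116 ≈ 0.129.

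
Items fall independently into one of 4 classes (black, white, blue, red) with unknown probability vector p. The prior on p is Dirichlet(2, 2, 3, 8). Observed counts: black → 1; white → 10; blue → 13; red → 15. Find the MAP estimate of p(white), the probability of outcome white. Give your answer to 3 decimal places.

MAP estimate of p(white) = 0.220

The posterior is Dirichlet(αᵢ + nᵢ) = Dirichlet(3, 12, 16, 23).
For a Dirichlet(a₁,…,a_K) with all aᵢ > 1, the mode has j-th component (aⱼ − 1)/(Σaᵢ − K).
Here Σaᵢ = 54 and K = 4, so p(white) = (12 − 1)/(54 − 4) = 11/50 ≈ 0.220.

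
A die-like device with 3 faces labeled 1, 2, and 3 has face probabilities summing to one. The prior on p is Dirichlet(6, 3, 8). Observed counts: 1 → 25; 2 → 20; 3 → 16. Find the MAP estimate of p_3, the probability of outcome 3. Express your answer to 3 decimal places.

MAP estimate: 0.307

The posterior is Dirichlet(αᵢ + nᵢ) = Dirichlet(31, 23, 24).
For a Dirichlet(a₁,…,a_K) with all aᵢ > 1, the mode has j-th component (aⱼ − 1)/(Σaᵢ − K).
Here Σaᵢ = 78 and K = 3, so p_3 = (24 − 1)/(78 − 3) = 23/75 ≈ 0.307.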